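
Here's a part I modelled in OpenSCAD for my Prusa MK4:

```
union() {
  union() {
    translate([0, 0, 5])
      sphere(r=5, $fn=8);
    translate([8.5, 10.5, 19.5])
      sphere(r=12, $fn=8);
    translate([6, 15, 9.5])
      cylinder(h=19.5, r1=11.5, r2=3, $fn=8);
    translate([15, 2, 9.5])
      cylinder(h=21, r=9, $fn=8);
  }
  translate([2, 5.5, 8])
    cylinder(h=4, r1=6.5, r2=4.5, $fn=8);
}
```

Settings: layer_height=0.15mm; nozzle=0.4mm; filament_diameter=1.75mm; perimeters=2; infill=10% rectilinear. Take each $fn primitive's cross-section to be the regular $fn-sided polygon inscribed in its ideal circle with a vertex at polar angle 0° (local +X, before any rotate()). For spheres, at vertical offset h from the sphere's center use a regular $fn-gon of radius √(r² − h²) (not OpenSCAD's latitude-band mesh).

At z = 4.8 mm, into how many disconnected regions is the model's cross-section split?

1

At z = 4.8 mm: the r=5 sphere slices to a regular 8-gon of circumradius 4.996 (√(r²−h²) with h=0.2 from center); the sphere at (8.5, 10.5) is not intersected at this z (|z−center|=14.700 > r=12); the cone at (6, 15) does not reach this height (z outside [9.5, 29]); the cylinder at (15, 2) is absent (z outside [9.5, 30.5]); Taking the union: only the r=5 sphere is present, so the union is just that shape — 1 connected region; the cone at (2, 5.5) is absent (z outside [8, 12]); Taking the union: only that combined region is present, so the union is just that shape — 1 connected region. The result has 1 disconnected region.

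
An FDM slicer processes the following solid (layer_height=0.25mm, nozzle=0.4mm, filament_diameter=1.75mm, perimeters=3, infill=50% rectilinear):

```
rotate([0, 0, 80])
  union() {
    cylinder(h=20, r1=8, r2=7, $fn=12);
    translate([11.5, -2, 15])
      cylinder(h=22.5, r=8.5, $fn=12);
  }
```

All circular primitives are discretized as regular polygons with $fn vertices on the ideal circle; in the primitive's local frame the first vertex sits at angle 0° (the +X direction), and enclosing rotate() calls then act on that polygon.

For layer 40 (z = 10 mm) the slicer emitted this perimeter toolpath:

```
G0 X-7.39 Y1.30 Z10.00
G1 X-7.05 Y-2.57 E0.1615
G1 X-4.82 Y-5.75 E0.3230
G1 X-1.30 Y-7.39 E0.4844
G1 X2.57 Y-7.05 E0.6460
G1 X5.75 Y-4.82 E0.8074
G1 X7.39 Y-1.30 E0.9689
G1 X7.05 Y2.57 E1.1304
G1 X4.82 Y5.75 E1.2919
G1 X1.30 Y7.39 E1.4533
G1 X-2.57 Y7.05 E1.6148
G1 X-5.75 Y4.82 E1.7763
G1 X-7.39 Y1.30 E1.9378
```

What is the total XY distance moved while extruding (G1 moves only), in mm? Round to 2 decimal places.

Sum the Euclidean lengths of each G1 segment: total = 46.61 mm.

46.61 mm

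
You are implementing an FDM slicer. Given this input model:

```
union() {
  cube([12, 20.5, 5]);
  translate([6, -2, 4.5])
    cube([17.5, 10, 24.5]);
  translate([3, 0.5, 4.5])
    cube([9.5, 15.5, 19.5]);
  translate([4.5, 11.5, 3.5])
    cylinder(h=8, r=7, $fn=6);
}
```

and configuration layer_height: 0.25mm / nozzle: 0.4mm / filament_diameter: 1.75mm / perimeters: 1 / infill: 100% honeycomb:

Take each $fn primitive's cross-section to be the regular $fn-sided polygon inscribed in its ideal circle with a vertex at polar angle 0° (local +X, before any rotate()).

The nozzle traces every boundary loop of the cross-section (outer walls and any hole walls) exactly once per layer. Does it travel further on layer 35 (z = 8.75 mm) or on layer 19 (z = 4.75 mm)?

Layer 35 (z = 8.75): the cube is not intersected at this z (z outside [0, 5]); the cube at (6, -2) is present — its section is the full 17.5×10 rectangle (perimeter 55.00 mm); the cube at (3, 0.5) is present — its section is the full 9.5×15.5 rectangle (perimeter 50.00 mm); the r=7 cylinder at (4.5, 11.5) gives a regular 6-gon of circumradius 7 (constant along its height) (perimeter = 2·6·7.000·sin(180°/6) = 42.00 mm); Merging all regions: the regions partially overlap (shared area 122.07 mm²), so the edge portions inside another operand are dropped and the merged outline is re-measured after clipping — boundary = 85.34 mm. So its perimeter = 85.34 mm. Layer 19 (z = 4.75): the cube is present — its section is the full 12×20.5 rectangle (perimeter 65.00 mm); the cube at (6, -2) (footprint 17.5×10) is included at this height (perimeter 55.00 mm); the cube at (3, 0.5) (footprint 9.5×15.5) is included at this height (perimeter 50.00 mm); the r=7 cylinder at (4.5, 11.5) contributes a regular 6-gon of circumradius 7 (perimeter = 2·6·7.000·sin(180°/6) = 42.00 mm); Combining (union): the regions partially overlap (shared area 307.73 mm²), so the edge portions inside another operand are dropped and the merged outline is re-measured after clipping — boundary = 93.34 mm. So its perimeter = 93.34 mm. Layer 19 is larger (93.34 vs 85.34 mm).

layer 19 (z = 4.75 mm)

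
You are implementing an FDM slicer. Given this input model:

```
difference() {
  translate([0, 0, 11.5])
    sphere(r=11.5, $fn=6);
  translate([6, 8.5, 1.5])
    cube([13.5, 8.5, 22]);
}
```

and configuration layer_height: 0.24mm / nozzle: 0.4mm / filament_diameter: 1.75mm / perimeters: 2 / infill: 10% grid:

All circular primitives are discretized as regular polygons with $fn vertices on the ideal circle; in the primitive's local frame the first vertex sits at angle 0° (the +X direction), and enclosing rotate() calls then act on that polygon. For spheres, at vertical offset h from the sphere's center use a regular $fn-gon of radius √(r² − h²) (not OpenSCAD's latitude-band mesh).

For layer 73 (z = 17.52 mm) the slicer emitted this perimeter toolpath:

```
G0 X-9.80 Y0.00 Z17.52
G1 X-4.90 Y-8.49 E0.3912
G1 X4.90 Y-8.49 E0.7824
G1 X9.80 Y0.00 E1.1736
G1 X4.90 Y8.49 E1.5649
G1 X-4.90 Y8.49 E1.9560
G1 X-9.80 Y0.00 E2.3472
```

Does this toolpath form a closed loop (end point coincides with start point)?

Start point (G0): (-9.80, 0.00). End point (last G1): the path returns to the start — closed.

yes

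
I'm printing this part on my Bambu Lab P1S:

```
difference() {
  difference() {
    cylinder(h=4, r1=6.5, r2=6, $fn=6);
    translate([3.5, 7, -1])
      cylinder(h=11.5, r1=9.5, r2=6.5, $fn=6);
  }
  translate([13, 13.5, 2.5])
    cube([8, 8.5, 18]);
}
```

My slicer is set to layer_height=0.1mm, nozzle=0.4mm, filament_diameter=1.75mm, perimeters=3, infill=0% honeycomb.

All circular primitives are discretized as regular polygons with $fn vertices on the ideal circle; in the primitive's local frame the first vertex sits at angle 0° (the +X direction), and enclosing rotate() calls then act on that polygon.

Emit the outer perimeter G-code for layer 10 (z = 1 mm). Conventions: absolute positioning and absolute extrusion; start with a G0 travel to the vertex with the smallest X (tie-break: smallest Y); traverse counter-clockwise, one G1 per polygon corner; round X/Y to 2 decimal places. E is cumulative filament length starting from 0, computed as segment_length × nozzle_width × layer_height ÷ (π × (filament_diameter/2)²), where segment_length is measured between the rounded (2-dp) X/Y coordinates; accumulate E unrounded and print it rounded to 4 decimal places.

G0 X-6.38 Y0.00 Z1.00
G1 X-3.19 Y-5.52 E0.1060
G1 X3.19 Y-5.52 E0.2121
G1 X5.93 Y-0.78 E0.3032
G1 X-0.99 Y-0.78 E0.4183
G1 X-3.91 Y4.28 E0.5154
G1 X-6.38 Y0.00 E0.5976

At z = 1 mm: the cone contributes a regular 6-gon of circumradius 6.375 (interpolated between r1=6.5 and r2=6 at t=0.250); the cone at (3.5, 7) contributes a regular 6-gon of circumradius 8.978 (interpolated between r1=9.5 and r2=6.5 at t=0.174); Subtracting the remaining from the first: starting from the cone, the cone at (3.5, 7) partially overlaps it — only the 47.94 mm² overlap (of its 209.43 mm²) is removed, clipping the outline — 1 connected region; the cube at (13, 13.5) does not reach this height (z outside [2.5, 20.5]); Subtracting the remaining from the first: none of the subtracted shapes is present at this height, so the result so far is unchanged — 1 connected region. The outline is a single polygon with 6 vertices. Extrusion per mm of travel: 0.4 × 0.1 / (π × 0.875²) = 0.016630. Accumulating E over each segment gives final E = 0.5976.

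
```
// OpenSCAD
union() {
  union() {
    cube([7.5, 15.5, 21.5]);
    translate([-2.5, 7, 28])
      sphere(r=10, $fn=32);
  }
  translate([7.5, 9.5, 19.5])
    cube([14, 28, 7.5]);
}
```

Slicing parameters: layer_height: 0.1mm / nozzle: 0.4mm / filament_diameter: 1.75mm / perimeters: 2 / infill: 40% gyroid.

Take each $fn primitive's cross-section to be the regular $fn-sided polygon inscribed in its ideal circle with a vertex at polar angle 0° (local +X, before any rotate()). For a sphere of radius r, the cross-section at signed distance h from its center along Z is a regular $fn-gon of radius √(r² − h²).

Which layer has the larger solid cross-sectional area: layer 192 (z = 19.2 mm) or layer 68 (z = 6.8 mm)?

layer 192 (z = 19.2 mm)

Layer 192 (z = 19.2): the cube is present — its section is the full 7.5×15.5 rectangle (area 116.25 mm²); the sphere at (-2.5, 7): section is a regular 32-gon, circumradius = √(r²−h²) = √(10²−8.8²) = 4.750 (area = (32/2)·4.750²·sin(360°/32) = 70.42 mm²); Merging all regions: the regions partially overlap — summed areas 186.67 mm² minus the doubly-counted overlap 12.69 mm² gives 173.98 mm² — area = 173.98 mm²; the cube at (7.5, 9.5) is not intersected at this z (z outside [19.5, 27]); Combining (union): only the result so far is present, so the union is just that shape — area = 173.98 mm². So its area = 173.98 mm². Layer 68 (z = 6.8): the cube (footprint 7.5×15.5) is included at this height (area 116.25 mm²); the sphere at (-2.5, 7) is absent (|z−center|=21.200 > r=10); Merging all regions: only the 7.5×15.5 cube is present, so the union is just that shape — area = 116.25 mm²; the cube at (7.5, 9.5) is not intersected at this z (z outside [19.5, 27]); Merging all regions: only that combined region is present, so the union is just that shape — area = 116.25 mm². So its area = 116.25 mm². Layer 192 is larger (173.98 vs 116.25 mm²).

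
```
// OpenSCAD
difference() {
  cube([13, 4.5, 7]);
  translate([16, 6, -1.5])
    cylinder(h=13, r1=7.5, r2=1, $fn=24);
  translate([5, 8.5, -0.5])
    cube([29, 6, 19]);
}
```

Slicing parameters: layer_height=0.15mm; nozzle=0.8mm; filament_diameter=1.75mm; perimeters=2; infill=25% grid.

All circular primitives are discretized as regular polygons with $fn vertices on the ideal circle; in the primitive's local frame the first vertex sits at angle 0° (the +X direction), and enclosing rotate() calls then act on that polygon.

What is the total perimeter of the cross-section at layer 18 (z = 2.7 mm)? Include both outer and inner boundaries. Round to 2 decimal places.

33.62 mm

At z = 2.7 mm: the 13×4.5 cube contributes its full rectangle (perimeter 35.00 mm); the cone at (16, 6): at t=0.323 of its height the radius interpolates to r₁+(r₂−r₁)t = 5.400, giving a regular 24-gon of that circumradius (perimeter = 2·24·5.400·sin(180°/24) = 33.83 mm); the cube at (5, 8.5) is present — its section is the full 29×6 rectangle (perimeter 70.00 mm); Taking the first minus the rest: starting from the 13×4.5 cube, the cone at (16, 6) partially overlaps it — only the 3.96 mm² overlap (of its 90.57 mm²) is removed, clipping the outline; the 29×6 cube at (5, 8.5) misses the remaining region (no effect) — boundary = 33.62 mm. Overall, the cross-section is a single solid region. Total boundary length (outer) = 33.62 mm.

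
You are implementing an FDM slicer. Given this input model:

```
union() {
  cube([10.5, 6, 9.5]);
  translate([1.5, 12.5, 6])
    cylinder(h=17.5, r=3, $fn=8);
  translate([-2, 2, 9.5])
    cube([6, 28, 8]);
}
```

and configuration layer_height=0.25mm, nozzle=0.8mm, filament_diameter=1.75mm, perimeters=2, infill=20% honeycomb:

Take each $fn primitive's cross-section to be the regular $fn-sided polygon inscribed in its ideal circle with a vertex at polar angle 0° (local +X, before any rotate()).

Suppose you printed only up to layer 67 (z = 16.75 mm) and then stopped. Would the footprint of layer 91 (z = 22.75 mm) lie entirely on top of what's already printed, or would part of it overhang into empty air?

Compare the two slices. At z = 16.75: the cube is not intersected at this z (z outside [0, 9.5]); the r=3 cylinder at (1.5, 12.5) contributes a regular 8-gon of circumradius 3 (area = (8/2)·3.000²·sin(360°/8) = 25.46 mm²); the cube at (-2, 2) is present — its section is the full 6×28 rectangle (area 168.00 mm²); Merging all regions: the regions partially overlap — summed areas 193.46 mm² minus the doubly-counted overlap 24.85 mm² gives 168.60 mm² — area = 168.60 mm². At z = 22.75: the cube is not intersected at this z (z outside [0, 9.5]); the cylinder at (1.5, 12.5): section is a regular 8-gon, circumradius r=3 (area = (8/2)·3.000²·sin(360°/8) = 25.46 mm²); the cube at (-2, 2) is not intersected at this z (z outside [9.5, 17.5]); Combining (union): only the r=3 cylinder at (1.5, 12.5) is present, so the union is just that shape — area = 25.46 mm². Checking containment: the cross-section at z = 22.75 is a subset of the cross-section at z = 16.75.

entirely on top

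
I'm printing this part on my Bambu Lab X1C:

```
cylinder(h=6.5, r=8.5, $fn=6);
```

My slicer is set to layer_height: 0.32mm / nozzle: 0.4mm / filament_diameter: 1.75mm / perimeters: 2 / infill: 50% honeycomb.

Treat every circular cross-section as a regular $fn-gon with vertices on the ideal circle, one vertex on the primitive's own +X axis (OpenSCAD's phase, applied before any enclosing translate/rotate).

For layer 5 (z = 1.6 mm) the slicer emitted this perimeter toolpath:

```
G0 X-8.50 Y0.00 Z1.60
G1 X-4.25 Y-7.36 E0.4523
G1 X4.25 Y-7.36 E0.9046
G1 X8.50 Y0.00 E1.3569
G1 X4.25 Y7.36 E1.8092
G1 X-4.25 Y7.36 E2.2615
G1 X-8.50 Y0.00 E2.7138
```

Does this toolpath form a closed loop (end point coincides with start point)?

yes

Start point (G0): (-8.50, 0.00). End point (last G1): the path returns to the start — closed.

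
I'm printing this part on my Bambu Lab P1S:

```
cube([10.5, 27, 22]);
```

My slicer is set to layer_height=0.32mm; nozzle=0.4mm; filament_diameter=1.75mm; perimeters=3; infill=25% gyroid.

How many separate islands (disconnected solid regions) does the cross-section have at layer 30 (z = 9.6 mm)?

1

At z = 9.6 mm: the 10.5×27 cube contributes its full rectangle. Overall, the cross-section is a single solid region. Island count = 1.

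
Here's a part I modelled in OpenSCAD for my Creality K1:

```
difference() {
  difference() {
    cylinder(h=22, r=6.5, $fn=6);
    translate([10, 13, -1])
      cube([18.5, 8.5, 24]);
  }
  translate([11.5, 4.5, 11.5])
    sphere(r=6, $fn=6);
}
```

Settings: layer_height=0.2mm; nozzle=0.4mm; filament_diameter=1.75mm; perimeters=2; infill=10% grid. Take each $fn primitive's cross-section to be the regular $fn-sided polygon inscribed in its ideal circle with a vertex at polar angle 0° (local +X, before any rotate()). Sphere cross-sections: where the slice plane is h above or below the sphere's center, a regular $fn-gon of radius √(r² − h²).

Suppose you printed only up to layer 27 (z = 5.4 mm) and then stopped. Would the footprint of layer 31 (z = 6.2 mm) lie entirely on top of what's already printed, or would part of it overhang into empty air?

Compare the two slices. At z = 5.4: the r=6.5 cylinder gives a regular 6-gon of circumradius 6.5 (constant along its height) (area = (6/2)·6.500²·sin(360°/6) = 109.77 mm²); the cube at (10, 13) is present — its section is the full 18.5×8.5 rectangle (area 157.25 mm²); Taking the first minus the rest: starting from the r=6.5 cylinder (109.77 mm²), the 18.5×8.5 cube at (10, 13) misses the remaining region (no effect) — area = 109.77 mm²; the sphere at (11.5, 4.5) is not intersected at this z (|z−center|=6.100 > r=6); Taking the first minus the rest: none of the subtracted shapes is present at this height, so that combined region is unchanged — area = 109.77 mm². At z = 6.2: the cylinder: section is a regular 6-gon, circumradius r=6.5 (area = (6/2)·6.500²·sin(360°/6) = 109.77 mm²); the cube at (10, 13) (footprint 18.5×8.5) is included at this height (area 157.25 mm²); Taking the first minus the rest: starting from the r=6.5 cylinder (109.77 mm²), the 18.5×8.5 cube at (10, 13) misses the remaining region (no effect) — area = 109.77 mm²; the r=6 sphere at (11.5, 4.5) contributes a regular 6-gon of circumradius √(6²−5.3²) = 2.812 (area = (6/2)·2.812²·sin(360°/6) = 20.55 mm²); Taking the first minus the rest: starting from the result so far (109.77 mm²), the r=6 sphere at (11.5, 4.5) misses the remaining region (no effect) — area = 109.77 mm². Checking containment: the cross-section at z = 6.2 is a subset of the cross-section at z = 5.4.

entirely on top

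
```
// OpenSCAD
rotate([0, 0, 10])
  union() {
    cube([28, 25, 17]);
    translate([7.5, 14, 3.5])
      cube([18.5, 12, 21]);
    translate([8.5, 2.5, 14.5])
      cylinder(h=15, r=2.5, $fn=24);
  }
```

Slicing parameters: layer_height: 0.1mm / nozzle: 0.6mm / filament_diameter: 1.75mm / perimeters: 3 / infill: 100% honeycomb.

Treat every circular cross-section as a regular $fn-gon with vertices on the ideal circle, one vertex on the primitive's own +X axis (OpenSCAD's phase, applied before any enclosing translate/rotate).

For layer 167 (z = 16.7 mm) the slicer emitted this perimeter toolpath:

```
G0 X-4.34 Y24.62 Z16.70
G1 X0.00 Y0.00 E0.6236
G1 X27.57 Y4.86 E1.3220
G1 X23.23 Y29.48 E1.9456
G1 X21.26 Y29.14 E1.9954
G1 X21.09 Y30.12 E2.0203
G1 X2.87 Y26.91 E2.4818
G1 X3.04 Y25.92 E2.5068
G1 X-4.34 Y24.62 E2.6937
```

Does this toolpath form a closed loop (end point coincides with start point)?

Start point (G0): (-4.34, 24.62). End point (last G1): the path returns to the start — closed.

yes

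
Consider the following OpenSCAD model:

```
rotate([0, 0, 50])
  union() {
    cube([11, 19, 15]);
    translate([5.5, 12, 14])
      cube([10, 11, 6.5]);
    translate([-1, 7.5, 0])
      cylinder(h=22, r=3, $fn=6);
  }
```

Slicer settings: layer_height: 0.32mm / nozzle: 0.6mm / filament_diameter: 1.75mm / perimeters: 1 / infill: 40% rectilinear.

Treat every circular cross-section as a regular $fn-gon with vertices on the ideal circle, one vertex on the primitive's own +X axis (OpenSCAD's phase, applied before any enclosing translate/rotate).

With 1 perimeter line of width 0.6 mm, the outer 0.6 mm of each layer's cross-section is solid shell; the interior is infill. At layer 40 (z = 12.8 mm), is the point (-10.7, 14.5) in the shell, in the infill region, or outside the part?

At z = 12.8 mm: the cube is present — its section is the full 11×19 rectangle; the cube at (5.5, 12) is absent (z outside [14, 20.5]); the cylinder at (-1, 7.5): section is a regular 6-gon, circumradius r=3; Merging all regions: the regions partially overlap (shared area 6.50 mm²), so overlapping operands fuse into one piece — 1 connected region; (rotated 50° about Z; rotation is an isometry so areas/perimeters/island counts are preserved). Overall, the cross-section is a single solid region. Undo the 50° rotation: the query point maps to (4.230, 17.517) in the un-rotated model frame. The nearest boundary edge runs (0.00, 19.00)→(11.00, 19.00); distance from the point to it = 1.48 mm. The point is inside the cross-section and 1.48 mm from the nearest boundary — more than the 0.6 mm shell width (1 × 0.6), so it's in the infill interior.

infill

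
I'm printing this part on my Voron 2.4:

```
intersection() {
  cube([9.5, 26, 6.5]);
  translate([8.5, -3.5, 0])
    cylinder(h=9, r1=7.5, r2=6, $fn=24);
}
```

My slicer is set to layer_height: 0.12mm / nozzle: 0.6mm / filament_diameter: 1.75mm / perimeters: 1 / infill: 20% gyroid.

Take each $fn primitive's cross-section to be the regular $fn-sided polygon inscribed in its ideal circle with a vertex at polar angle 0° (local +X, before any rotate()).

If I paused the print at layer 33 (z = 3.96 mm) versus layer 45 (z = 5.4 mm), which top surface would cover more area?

Layer 33 (z = 3.96): the cube is present — its section is the full 9.5×26 rectangle (area 247.00 mm²); the cone at (8.5, -3.5) (r1=7.5→r2=6) has section circumradius 6.840 here — a regular 24-gon (area = (24/2)·6.840²·sin(360°/24) = 145.31 mm²); After intersecting: the cone at (8.5, -3.5) partially overlaps the 9.5×26 cube; clipping to the common part keeps 16.89 mm² — area = 16.89 mm². So its area = 16.89 mm². Layer 45 (z = 5.4): the cube is present — its section is the full 9.5×26 rectangle (area 247.00 mm²); the cone at (8.5, -3.5) (r1=7.5→r2=6) has section circumradius 6.600 here — a regular 24-gon (area = (24/2)·6.600²·sin(360°/24) = 135.29 mm²); After intersecting: the cone at (8.5, -3.5) partially overlaps the 9.5×26 cube; clipping to the common part keeps 15.02 mm² — area = 15.02 mm². So its area = 15.02 mm². Layer 33 is larger (16.89 vs 15.02 mm²).

layer 33 (z = 3.96 mm)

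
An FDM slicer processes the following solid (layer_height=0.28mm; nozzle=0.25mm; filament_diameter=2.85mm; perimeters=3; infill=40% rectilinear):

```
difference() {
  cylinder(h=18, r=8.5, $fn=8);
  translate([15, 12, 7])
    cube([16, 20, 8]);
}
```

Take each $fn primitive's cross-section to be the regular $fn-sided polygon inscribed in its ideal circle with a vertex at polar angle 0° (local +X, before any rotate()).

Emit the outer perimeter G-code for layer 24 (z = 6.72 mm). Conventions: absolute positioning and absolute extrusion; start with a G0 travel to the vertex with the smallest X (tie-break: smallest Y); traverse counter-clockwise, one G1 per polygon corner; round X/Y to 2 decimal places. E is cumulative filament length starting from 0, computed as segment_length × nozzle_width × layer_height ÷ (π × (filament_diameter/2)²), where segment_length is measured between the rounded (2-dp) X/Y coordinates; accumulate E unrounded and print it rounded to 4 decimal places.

At z = 6.72 mm: the r=8.5 cylinder gives a regular 8-gon of circumradius 8.5 (constant along its height); the cube at (15, 12) does not reach this height (z outside [7, 15]); After the difference (first − rest): none of the subtracted shapes is present at this height, so the r=8.5 cylinder is unchanged — 1 connected region. The outline is a single polygon with 8 vertices. Extrusion per mm of travel: 0.25 × 0.28 / (π × 1.425²) = 0.010973. Accumulating E over each segment gives final E = 0.5711.

G0 X-8.50 Y0.00 Z6.72
G1 X-6.01 Y-6.01 E0.0714
G1 X0.00 Y-8.50 E0.1428
G1 X6.01 Y-6.01 E0.2141
G1 X8.50 Y0.00 E0.2855
G1 X6.01 Y6.01 E0.3569
G1 X0.00 Y8.50 E0.4283
G1 X-6.01 Y6.01 E0.4997
G1 X-8.50 Y0.00 E0.5711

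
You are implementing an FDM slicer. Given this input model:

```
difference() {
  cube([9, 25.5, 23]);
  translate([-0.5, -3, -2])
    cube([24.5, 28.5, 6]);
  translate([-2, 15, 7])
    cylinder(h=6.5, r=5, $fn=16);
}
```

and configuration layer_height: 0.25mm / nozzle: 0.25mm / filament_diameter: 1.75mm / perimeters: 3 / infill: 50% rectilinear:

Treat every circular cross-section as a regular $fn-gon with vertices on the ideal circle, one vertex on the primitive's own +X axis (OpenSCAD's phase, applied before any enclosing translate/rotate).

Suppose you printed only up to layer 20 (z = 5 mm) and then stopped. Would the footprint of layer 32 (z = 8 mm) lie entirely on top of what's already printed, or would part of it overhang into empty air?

entirely on top

Compare the two slices. At z = 5: the cube is present — its section is the full 9×25.5 rectangle (area 229.50 mm²); the cube at (-0.5, -3) is not intersected at this z (z outside [-2, 4]); the cylinder at (-2, 15) is absent (z outside [7, 13.5]); After the difference (first − rest): none of the subtracted shapes is present at this height, so the 9×25.5 cube is unchanged — area = 229.50 mm². At z = 8: the 9×25.5 cube contributes its full rectangle (area 229.50 mm²); the cube at (-0.5, -3) is absent (z outside [-2, 4]); the r=5 cylinder at (-2, 15) gives a regular 16-gon of circumradius 5 (constant along its height) (area = (16/2)·5.000²·sin(360°/16) = 76.54 mm²); Taking the first minus the rest: starting from the 9×25.5 cube (229.50 mm²), the r=5 cylinder at (-2, 15) partially overlaps it — only the 19.07 mm² overlap (of its 76.54 mm²) is removed, clipping the outline — area = 210.43 mm². Checking containment: the cross-section at z = 8 is a subset of the cross-section at z = 5.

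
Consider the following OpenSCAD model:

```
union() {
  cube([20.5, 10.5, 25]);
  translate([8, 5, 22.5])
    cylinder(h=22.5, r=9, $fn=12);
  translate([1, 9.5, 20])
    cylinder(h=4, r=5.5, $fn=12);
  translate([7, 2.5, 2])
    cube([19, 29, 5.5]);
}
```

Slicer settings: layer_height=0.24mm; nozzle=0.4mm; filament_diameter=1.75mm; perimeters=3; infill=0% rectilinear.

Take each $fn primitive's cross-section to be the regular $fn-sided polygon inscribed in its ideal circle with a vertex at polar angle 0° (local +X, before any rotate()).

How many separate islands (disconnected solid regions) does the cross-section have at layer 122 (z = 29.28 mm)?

At z = 29.28 mm: the cube does not reach this height (z outside [0, 25]); the r=9 cylinder at (8, 5) gives a regular 12-gon of circumradius 9 (constant along its height); the cylinder at (1, 9.5) is absent (z outside [20, 24]); the cube at (7, 2.5) is not intersected at this z (z outside [2, 7.5]); Combining (union): only the r=9 cylinder at (8, 5) is present, so the union is just that shape — 1 connected region. Overall, the cross-section is a single solid region. Island count = 1.

1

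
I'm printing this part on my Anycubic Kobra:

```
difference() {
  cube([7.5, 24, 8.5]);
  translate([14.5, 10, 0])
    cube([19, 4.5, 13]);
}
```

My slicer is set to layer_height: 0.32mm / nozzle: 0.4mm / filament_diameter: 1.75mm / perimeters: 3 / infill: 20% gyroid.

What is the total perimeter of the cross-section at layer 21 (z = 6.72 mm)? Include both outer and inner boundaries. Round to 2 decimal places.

At z = 6.72 mm: the cube is present — its section is the full 7.5×24 rectangle (perimeter 63.00 mm); the 19×4.5 cube at (14.5, 10) contributes its full rectangle (perimeter 47.00 mm); Taking the first minus the rest: starting from the 7.5×24 cube, the 19×4.5 cube at (14.5, 10) misses the remaining region (no effect) — boundary = 63.00 mm. Overall, the cross-section is a single solid region. Total boundary length (outer) = 63.00 mm.

63.00 mm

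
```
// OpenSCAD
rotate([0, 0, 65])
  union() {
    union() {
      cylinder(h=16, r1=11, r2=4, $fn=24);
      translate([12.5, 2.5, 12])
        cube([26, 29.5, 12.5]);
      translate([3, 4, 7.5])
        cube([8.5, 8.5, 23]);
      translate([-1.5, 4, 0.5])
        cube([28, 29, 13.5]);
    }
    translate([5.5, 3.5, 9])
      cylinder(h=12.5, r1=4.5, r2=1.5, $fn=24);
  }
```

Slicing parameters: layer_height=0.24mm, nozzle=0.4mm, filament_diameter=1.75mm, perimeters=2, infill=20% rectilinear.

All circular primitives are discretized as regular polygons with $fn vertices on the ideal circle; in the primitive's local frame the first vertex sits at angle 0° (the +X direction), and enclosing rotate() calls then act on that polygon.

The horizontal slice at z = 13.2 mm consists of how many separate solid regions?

1

At z = 13.2 mm: the cone contributes a regular 24-gon of circumradius 5.225 (interpolated between r1=11 and r2=4 at t=0.825); the 26×29.5 cube at (12.5, 2.5) contributes its full rectangle; the cube at (3, 4) (footprint 8.5×8.5) is included at this height; the cube at (-1.5, 4) is present — its section is the full 28×29 rectangle; Merging all regions: the regions partially overlap (shared area 468.64 mm²), so overlapping operands fuse into one piece — 1 connected region; the cone at (5.5, 3.5) (r1=4.5→r2=1.5) has section circumradius 3.492 here — a regular 24-gon; Merging all regions: the regions partially overlap (shared area 23.17 mm²), so overlapping operands fuse into one piece — 1 connected region; (whole slice rotated 65° about Z — lengths, areas and connectivity unchanged). The result has 1 disconnected region.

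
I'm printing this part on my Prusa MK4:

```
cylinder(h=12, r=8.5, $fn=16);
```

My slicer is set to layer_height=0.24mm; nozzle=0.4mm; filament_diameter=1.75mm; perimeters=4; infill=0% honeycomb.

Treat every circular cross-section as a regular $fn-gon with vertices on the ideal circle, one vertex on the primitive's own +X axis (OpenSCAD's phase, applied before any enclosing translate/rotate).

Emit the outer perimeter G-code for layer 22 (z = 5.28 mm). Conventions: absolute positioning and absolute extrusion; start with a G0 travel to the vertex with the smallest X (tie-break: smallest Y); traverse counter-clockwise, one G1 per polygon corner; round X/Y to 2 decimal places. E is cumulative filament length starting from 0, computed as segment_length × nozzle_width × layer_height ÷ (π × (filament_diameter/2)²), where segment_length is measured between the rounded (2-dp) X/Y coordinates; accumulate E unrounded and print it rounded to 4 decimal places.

G0 X-8.50 Y0.00 Z5.28
G1 X-7.85 Y-3.25 E0.1323
G1 X-6.01 Y-6.01 E0.2647
G1 X-3.25 Y-7.85 E0.3971
G1 X0.00 Y-8.50 E0.5294
G1 X3.25 Y-7.85 E0.6616
G1 X6.01 Y-6.01 E0.7940
G1 X7.85 Y-3.25 E0.9264
G1 X8.50 Y0.00 E1.0587
G1 X7.85 Y3.25 E1.1910
G1 X6.01 Y6.01 E1.3234
G1 X3.25 Y7.85 E1.4558
G1 X0.00 Y8.50 E1.5881
G1 X-3.25 Y7.85 E1.7203
G1 X-6.01 Y6.01 E1.8527
G1 X-7.85 Y3.25 E1.9851
G1 X-8.50 Y0.00 E2.1174

At z = 5.28 mm: the r=8.5 cylinder gives a regular 16-gon of circumradius 8.5 (constant along its height). The outline is a single polygon with 16 vertices. Extrusion per mm of travel: 0.4 × 0.24 / (π × 0.875²) = 0.039912. Accumulating E over each segment gives final E = 2.1174.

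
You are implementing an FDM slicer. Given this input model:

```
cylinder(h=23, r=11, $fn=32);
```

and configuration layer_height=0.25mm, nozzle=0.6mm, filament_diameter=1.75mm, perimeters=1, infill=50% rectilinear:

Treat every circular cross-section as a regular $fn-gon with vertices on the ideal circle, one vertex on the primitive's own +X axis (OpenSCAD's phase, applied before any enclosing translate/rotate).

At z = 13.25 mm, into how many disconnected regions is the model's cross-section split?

1

At z = 13.25 mm: the cylinder: section is a regular 32-gon, circumradius r=11. The result has 1 disconnected region.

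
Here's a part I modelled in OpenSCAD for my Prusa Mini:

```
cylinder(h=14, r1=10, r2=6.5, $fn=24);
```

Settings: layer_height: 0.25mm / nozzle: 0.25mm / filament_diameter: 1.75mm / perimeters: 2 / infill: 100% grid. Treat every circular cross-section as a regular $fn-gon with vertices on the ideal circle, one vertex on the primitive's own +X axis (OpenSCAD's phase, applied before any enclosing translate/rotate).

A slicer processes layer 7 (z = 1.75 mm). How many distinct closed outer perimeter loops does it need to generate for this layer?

At z = 1.75 mm: the cone contributes a regular 24-gon of circumradius 9.562 (interpolated between r1=10 and r2=6.5 at t=0.125). The result has 1 disconnected region.

1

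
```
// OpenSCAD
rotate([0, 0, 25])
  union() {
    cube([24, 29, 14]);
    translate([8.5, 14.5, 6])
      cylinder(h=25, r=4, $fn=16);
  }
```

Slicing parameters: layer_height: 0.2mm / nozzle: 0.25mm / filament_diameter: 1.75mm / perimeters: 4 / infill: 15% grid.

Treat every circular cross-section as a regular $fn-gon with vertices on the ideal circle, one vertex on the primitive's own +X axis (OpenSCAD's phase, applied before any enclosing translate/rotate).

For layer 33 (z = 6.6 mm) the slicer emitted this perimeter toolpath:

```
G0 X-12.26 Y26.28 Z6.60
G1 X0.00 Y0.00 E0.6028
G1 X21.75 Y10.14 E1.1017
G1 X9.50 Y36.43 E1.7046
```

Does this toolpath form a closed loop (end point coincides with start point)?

Start point (G0): (-12.26, 26.28). End point (last G1): the path does not return to the start — open.

no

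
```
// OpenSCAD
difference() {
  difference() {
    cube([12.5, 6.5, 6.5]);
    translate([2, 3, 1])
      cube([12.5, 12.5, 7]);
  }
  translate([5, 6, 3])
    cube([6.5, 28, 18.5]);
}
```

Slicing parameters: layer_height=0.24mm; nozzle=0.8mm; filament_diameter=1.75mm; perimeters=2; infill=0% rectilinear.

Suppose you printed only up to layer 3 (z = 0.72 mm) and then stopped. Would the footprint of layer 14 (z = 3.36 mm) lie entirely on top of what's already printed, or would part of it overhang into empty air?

Compare the two slices. At z = 0.72: the 12.5×6.5 cube contributes its full rectangle (area 81.25 mm²); the cube at (2, 3) does not reach this height (z outside [1, 8]); Subtracting the remaining from the first: none of the subtracted shapes is present at this height, so the 12.5×6.5 cube is unchanged — area = 81.25 mm²; the cube at (5, 6) is not intersected at this z (z outside [3, 21.5]); Taking the first minus the rest: none of the subtracted shapes is present at this height, so the result so far is unchanged — area = 81.25 mm². At z = 3.36: the 12.5×6.5 cube contributes its full rectangle (area 81.25 mm²); the cube at (2, 3) is present — its section is the full 12.5×12.5 rectangle (area 156.25 mm²); Subtracting the remaining from the first: starting from the 12.5×6.5 cube (81.25 mm²), the 12.5×12.5 cube at (2, 3) partially overlaps it — only the 36.75 mm² overlap (of its 156.25 mm²) is removed, clipping the outline — area = 44.50 mm²; the 6.5×28 cube at (5, 6) contributes its full rectangle (area 182.00 mm²); Subtracting the remaining from the first: starting from that combined region (44.50 mm²), the 6.5×28 cube at (5, 6) misses the remaining region (no effect) — area = 44.50 mm². Checking containment: the cross-section at z = 3.36 is a subset of the cross-section at z = 0.72.

entirely on top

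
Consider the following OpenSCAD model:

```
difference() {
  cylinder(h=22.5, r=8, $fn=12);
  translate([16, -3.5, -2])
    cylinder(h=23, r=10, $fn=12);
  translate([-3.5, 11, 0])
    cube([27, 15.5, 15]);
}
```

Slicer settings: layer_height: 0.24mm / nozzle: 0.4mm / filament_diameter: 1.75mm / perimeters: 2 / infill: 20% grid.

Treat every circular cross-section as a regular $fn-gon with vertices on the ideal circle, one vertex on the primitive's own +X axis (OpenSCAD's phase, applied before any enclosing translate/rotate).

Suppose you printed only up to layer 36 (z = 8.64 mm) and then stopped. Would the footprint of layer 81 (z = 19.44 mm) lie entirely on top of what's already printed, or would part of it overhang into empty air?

Compare the two slices. At z = 8.64: the r=8 cylinder contributes a regular 12-gon of circumradius 8 (area = (12/2)·8.000²·sin(360°/12) = 192.00 mm²); the cylinder at (16, -3.5): section is a regular 12-gon, circumradius r=10 (area = (12/2)·10.000²·sin(360°/12) = 300.00 mm²); the cube at (-3.5, 11) (footprint 27×15.5) is included at this height (area 418.50 mm²); Taking the first minus the rest: starting from the r=8 cylinder (192.00 mm²), the r=10 cylinder at (16, -3.5) partially overlaps it — only the 5.45 mm² overlap (of its 300.00 mm²) is removed, clipping the outline; the 27×15.5 cube at (-3.5, 11) misses the remaining region (no effect) — area = 186.55 mm². At z = 19.44: the r=8 cylinder gives a regular 12-gon of circumradius 8 (constant along its height) (area = (12/2)·8.000²·sin(360°/12) = 192.00 mm²); the r=10 cylinder at (16, -3.5) contributes a regular 12-gon of circumradius 10 (area = (12/2)·10.000²·sin(360°/12) = 300.00 mm²); the cube at (-3.5, 11) is not intersected at this z (z outside [0, 15]); After the difference (first − rest): starting from the r=8 cylinder (192.00 mm²), the r=10 cylinder at (16, -3.5) partially overlaps it — only the 5.45 mm² overlap (of its 300.00 mm²) is removed, clipping the outline — area = 186.55 mm². Checking containment: the cross-section at z = 19.44 is a subset of the cross-section at z = 8.64.

entirely on top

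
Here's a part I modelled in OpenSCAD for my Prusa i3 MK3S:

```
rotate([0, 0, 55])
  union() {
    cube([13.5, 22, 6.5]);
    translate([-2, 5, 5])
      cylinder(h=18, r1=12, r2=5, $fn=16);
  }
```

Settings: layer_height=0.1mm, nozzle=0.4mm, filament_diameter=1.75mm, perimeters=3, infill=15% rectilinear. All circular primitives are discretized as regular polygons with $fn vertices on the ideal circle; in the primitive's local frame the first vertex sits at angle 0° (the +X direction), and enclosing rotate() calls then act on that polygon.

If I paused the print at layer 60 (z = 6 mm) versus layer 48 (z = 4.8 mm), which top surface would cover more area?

layer 60 (z = 6 mm)

Layer 60 (z = 6): the 13.5×22 cube contributes its full rectangle (area 297.00 mm²); the cone at (-2, 5): at t=0.056 of its height the radius interpolates to r₁+(r₂−r₁)t = 11.611, giving a regular 16-gon of that circumradius (area = (16/2)·11.611²·sin(360°/16) = 412.74 mm²); Merging all regions: the regions partially overlap — summed areas 709.74 mm² minus the doubly-counted overlap 125.86 mm² gives 583.88 mm² — area = 583.88 mm²; (rotated 55° about Z; rotation is an isometry so areas/perimeters/island counts are preserved). So its area = 583.88 mm². Layer 48 (z = 4.8): the cube (footprint 13.5×22) is included at this height (area 297.00 mm²); the cone at (-2, 5) is absent (z outside [5, 23]); Taking the union: only the 13.5×22 cube is present, so the union is just that shape — area = 297.00 mm²; (whole slice rotated 55° about Z — lengths, areas and connectivity unchanged). So its area = 297.00 mm². Layer 60 is larger (583.88 vs 297.00 mm²).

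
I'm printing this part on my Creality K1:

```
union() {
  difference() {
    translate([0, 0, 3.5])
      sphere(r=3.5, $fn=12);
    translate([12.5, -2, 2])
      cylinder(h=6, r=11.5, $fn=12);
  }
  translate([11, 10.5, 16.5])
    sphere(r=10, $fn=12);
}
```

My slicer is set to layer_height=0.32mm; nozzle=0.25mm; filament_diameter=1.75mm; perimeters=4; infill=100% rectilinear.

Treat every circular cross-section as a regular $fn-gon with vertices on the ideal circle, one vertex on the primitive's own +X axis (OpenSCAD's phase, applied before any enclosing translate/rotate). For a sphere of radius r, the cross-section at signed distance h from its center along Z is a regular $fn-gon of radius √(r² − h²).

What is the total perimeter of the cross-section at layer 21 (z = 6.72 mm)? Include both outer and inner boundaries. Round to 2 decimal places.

21.48 mm

At z = 6.72 mm: the sphere: section is a regular 12-gon, circumradius = √(r²−h²) = √(3.5²−3.22²) = 1.372 (perimeter = 2·12·1.372·sin(180°/12) = 8.52 mm); the r=11.5 cylinder at (12.5, -2) gives a regular 12-gon of circumradius 11.5 (constant along its height) (perimeter = 2·12·11.500·sin(180°/12) = 71.43 mm); Subtracting the remaining from the first: starting from the r=3.5 sphere, the r=11.5 cylinder at (12.5, -2) misses the remaining region (no effect) — boundary = 8.52 mm; the sphere at (11, 10.5): section is a regular 12-gon, circumradius = √(r²−h²) = √(10²−9.78²) = 2.086 (perimeter = 2·12·2.086·sin(180°/12) = 12.96 mm); Merging all regions: the 2 present regions are separate (no shared area or edge), so areas and boundary lengths simply add and each stays a separate island — boundary = 21.48 mm. Overall, the cross-section has 2 separate islands. Total boundary length (outer) = 21.48 mm.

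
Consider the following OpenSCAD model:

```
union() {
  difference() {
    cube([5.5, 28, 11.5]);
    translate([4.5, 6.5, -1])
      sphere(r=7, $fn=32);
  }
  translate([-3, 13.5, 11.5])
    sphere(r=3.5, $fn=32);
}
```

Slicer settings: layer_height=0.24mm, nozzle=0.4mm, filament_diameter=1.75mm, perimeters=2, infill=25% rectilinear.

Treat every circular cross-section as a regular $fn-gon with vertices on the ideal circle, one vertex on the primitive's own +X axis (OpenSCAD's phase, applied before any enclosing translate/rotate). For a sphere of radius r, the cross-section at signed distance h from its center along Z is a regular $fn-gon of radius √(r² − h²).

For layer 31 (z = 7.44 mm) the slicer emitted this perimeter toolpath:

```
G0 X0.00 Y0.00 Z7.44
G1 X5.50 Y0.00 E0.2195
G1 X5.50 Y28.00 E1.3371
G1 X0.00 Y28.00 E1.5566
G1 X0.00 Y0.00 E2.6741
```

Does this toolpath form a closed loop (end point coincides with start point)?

yes

Start point (G0): (0.00, 0.00). End point (last G1): the path returns to the start — closed.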